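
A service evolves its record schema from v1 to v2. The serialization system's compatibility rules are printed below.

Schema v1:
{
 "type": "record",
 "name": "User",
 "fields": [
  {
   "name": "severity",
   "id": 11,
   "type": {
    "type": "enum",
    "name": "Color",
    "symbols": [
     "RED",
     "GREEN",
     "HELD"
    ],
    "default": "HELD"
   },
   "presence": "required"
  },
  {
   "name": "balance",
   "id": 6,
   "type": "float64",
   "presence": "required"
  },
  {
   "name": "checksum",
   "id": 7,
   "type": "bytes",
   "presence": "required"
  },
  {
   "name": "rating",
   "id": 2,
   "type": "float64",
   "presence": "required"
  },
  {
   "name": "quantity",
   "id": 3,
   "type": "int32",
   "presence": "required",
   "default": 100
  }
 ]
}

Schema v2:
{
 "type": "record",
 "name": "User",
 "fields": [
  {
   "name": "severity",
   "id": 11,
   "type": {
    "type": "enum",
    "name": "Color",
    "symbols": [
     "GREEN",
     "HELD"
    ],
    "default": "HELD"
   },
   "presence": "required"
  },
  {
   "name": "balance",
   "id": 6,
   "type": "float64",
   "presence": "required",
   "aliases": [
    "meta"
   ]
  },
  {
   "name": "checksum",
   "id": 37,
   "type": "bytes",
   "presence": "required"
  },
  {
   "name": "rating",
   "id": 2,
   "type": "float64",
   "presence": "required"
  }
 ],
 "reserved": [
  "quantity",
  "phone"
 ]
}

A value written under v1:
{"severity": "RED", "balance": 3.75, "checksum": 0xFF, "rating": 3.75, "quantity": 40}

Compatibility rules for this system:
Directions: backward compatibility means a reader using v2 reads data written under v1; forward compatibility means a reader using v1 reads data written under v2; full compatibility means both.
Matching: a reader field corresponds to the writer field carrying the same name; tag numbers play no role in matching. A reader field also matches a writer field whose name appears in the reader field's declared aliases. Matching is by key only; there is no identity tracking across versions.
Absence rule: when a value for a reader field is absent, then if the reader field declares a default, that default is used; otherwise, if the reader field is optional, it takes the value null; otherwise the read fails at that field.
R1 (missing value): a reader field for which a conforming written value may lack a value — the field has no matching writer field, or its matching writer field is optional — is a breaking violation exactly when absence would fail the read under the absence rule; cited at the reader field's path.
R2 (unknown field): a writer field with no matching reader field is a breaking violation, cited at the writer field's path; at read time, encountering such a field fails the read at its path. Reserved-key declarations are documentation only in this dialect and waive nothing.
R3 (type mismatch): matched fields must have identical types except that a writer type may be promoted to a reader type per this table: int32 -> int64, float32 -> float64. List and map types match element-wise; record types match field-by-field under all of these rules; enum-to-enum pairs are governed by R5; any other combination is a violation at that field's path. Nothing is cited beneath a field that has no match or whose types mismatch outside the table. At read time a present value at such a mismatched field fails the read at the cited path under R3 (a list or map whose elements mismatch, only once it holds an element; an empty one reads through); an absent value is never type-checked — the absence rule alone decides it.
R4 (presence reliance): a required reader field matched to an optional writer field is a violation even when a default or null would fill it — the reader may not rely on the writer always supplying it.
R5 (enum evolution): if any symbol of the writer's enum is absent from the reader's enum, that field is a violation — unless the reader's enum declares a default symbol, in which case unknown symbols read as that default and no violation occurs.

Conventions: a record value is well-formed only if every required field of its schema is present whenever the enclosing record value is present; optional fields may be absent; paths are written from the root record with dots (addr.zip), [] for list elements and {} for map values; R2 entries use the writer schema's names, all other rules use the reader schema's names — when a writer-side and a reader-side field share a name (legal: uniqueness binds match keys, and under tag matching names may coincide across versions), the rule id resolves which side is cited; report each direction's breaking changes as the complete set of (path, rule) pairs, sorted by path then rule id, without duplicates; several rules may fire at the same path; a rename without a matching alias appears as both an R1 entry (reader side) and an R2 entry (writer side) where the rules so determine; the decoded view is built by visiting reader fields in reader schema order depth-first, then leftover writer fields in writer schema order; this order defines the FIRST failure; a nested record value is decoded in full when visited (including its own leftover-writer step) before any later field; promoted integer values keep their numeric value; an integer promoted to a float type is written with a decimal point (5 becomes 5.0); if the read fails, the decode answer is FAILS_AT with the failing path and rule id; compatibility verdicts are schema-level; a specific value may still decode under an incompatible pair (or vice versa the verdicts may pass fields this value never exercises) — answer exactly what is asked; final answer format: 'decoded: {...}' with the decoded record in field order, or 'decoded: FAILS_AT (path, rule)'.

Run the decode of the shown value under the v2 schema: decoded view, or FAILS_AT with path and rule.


in User below, arrows point writer -> reader
decoding the User value with the v2 reader:
  severity := "HELD" (symbol RED -> reader default)
  balance := 3.75
  checksum := 0xFF
  rating := 3.75
  read fails at quantity under R2 (unknown field)
  => FAILS_AT (quantity, R2)
checking off the User differences that do not matter here:
  enum Color (field severity in record User): symbol RED removed -> no rule fires on it and the decoded User view is identical with or without it
  field checksum in record User: tag 7 changed to 37 -> no rule fires on it and the decoded User view is identical with or without it

decoded: FAILS_AT (quantity, R2)


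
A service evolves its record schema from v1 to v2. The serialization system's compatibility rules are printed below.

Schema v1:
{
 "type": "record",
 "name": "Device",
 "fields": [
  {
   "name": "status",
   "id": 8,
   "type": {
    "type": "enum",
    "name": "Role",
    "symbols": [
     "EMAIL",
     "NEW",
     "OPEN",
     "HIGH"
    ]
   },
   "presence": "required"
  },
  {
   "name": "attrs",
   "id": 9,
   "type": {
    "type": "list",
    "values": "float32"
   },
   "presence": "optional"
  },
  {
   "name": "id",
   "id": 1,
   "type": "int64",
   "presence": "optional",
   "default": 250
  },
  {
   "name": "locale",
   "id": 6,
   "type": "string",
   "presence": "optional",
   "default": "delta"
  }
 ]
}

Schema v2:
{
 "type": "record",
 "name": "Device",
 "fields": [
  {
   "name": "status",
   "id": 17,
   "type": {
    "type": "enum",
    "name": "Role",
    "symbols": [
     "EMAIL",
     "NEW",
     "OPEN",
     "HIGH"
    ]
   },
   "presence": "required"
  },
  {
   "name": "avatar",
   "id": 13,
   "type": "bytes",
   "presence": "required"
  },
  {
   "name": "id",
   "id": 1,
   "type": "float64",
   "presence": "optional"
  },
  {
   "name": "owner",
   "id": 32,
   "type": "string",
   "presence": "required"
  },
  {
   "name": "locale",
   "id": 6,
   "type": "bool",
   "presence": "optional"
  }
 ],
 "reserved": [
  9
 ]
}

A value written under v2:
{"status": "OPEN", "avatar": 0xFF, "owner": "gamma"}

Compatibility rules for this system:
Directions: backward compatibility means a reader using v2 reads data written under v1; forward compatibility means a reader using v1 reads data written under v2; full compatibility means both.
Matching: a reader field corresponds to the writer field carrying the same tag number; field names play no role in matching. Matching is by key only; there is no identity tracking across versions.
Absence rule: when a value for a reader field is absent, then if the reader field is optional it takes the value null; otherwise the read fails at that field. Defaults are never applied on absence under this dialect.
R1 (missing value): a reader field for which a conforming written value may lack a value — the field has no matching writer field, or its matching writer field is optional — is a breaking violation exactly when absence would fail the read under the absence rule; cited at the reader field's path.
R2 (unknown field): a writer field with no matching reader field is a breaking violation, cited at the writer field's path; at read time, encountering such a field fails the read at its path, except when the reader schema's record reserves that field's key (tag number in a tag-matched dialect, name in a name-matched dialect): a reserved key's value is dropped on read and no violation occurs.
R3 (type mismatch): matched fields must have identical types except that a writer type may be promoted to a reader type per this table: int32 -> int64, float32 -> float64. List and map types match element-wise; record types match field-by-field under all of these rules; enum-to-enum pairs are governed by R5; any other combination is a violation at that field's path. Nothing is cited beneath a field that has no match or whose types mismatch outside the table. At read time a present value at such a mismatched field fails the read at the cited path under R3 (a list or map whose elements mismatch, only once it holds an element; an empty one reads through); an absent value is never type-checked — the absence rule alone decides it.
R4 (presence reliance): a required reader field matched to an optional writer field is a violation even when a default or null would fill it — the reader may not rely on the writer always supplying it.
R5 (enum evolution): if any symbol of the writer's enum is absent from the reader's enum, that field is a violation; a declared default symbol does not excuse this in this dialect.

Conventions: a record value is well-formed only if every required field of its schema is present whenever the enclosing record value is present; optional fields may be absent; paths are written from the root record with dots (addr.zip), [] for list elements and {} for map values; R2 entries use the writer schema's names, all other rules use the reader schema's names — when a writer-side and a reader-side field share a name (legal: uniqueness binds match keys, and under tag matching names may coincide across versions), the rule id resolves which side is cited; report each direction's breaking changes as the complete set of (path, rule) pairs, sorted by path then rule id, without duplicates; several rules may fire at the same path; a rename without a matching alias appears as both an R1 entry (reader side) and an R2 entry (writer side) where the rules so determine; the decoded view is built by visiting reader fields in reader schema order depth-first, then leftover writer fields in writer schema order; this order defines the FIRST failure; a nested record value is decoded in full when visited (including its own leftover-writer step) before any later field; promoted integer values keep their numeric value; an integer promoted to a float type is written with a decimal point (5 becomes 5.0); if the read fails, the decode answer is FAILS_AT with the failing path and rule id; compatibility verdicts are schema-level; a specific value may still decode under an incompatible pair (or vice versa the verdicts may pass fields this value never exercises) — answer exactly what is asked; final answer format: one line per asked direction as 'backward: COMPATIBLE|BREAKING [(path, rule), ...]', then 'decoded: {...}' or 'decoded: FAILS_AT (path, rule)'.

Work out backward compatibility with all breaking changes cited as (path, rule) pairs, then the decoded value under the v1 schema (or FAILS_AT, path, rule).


backward: BREAKING [(avatar, R1), (id, R3), (locale, R3), (owner, R1), (status, R1), (status, R2)]; decoded: FAILS_AT (status, R1)

in Device below, arrows point writer -> reader
backward for Device (reader v2, writer v1):
  status: no writer-side match
  avatar: no writer-side match
  int64 -> float64, writer optional: id aligns to id
  owner: no writer-side match
  string -> bool, writer optional: locale aligns to locale
  status (writer side), unknown to reader
  attrs (writer side), unknown to reader
  rule R1 violated at avatar
  rule R3 violated at id
  rule R3 violated at locale
  rule R1 violated at owner
  rule R1 violated at status
  rule R2 violated at status
  backward on Device therefore BREAKING (6)
decode (reader v1):
  read fails at status under R1 (no fill)
  => FAILS_AT (status, R1)
ruling out the remaining Device differences:
  removed field attrs from record Device (its key 9 joins the reserved list) -> triggers nothing under Device's printed rules — same verdict


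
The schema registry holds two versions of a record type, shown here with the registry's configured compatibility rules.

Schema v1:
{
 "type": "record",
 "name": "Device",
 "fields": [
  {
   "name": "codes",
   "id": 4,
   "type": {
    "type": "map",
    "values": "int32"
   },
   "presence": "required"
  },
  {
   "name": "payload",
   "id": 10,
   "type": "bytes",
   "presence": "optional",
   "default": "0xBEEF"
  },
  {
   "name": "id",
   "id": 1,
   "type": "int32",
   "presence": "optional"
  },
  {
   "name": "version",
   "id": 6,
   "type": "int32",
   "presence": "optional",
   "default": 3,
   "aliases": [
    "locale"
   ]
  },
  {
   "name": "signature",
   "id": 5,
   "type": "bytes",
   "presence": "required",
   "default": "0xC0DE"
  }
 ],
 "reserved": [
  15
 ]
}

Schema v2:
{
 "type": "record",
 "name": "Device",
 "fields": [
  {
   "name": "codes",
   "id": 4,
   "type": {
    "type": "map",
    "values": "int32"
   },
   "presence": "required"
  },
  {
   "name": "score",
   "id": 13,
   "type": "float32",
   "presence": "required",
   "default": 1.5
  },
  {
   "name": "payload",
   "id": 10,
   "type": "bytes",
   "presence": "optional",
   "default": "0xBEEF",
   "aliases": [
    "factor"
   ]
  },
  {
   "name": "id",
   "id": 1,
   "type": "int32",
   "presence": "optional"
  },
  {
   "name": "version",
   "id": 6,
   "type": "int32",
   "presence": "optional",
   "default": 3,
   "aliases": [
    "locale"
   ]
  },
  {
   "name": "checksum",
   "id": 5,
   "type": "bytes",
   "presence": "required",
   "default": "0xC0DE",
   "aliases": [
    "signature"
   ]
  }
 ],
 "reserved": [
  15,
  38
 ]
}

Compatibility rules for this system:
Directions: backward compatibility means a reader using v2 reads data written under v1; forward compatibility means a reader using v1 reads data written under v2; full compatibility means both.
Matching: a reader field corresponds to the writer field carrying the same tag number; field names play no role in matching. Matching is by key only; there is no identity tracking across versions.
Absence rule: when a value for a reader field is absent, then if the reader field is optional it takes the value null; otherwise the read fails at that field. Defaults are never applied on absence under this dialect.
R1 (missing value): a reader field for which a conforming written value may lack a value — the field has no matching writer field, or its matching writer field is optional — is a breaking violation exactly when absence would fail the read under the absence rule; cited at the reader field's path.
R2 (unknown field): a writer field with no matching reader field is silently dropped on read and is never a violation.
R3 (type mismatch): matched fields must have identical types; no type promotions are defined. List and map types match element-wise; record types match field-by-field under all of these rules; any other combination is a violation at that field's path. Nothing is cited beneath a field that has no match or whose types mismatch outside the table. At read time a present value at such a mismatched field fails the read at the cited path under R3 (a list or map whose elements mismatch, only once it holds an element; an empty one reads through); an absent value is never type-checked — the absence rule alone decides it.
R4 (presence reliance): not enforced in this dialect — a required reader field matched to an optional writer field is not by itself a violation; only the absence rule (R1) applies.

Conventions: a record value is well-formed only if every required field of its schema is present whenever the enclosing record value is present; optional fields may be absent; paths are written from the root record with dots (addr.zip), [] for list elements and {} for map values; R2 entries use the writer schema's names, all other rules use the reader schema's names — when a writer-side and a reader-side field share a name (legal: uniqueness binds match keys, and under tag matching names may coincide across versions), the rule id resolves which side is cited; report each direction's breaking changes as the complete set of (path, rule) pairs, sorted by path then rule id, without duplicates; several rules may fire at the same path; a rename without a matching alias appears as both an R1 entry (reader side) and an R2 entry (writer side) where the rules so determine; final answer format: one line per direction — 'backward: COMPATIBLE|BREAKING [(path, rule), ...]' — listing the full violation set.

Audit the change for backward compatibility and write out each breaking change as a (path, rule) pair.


each type pair in Device: writer, then reader
backward analysis of Device with v2 as reader and v1 as writer:
  codes: paired with writer codes (map<string, int32> -> map<string, int32>; writer required)
  score: no writer-side match
  payload: paired with writer payload (bytes -> bytes; writer optional)
  id: paired with writer id (int32 -> int32; writer optional)
  version: paired with writer version (int32 -> int32; writer optional)
  checksum: paired with writer signature (bytes -> bytes; writer required)
  rule R1 violated at score
  => backward: BREAKING (1)
checking off the Device differences that do not matter here:
  renamed field signature to checksum in record Device (alias signature declared on the renamed field) -> fires no rule on Device, leaving the asked answer as it is

backward: BREAKING [(score, R1)]


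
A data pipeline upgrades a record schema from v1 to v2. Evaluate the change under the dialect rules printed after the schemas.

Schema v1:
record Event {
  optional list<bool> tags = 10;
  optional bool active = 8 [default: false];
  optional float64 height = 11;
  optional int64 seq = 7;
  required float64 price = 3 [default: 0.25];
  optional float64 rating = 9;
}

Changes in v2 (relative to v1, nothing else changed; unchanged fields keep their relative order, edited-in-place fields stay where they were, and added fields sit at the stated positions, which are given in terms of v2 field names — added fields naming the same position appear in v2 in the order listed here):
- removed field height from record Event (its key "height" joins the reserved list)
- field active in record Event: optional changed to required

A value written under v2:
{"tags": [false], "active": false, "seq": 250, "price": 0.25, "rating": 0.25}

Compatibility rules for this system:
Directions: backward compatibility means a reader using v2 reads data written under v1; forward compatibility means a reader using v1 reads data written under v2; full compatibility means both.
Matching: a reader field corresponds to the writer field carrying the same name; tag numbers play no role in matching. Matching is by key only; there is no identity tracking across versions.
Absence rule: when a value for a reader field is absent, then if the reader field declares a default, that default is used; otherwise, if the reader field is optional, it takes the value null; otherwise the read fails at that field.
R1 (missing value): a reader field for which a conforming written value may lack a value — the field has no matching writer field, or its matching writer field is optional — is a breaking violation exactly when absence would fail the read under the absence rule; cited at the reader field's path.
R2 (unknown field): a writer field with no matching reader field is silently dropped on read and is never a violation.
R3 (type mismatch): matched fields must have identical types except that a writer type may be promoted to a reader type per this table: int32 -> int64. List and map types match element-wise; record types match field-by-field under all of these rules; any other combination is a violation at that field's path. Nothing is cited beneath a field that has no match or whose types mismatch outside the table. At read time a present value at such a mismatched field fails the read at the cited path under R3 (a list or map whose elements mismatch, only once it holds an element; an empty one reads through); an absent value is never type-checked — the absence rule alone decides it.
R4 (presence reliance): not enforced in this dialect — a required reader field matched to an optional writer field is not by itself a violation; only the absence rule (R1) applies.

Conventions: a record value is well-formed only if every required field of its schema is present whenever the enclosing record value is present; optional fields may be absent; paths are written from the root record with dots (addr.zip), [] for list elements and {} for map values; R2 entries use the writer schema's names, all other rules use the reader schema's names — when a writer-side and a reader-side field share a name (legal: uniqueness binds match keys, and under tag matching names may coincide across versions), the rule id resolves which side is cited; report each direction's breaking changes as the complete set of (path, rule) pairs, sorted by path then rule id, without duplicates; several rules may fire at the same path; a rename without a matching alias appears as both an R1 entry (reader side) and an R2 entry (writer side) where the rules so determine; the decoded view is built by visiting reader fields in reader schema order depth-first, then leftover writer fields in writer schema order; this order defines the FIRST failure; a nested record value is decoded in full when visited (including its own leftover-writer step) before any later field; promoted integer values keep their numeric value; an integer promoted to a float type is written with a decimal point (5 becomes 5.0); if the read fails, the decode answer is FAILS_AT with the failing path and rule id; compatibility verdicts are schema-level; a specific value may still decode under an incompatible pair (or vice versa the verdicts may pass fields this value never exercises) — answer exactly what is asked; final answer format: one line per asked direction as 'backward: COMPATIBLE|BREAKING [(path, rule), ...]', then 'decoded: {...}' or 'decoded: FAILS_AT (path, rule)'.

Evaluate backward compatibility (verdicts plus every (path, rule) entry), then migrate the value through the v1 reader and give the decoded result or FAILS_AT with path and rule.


each type pair in Event: writer, then reader
backward pass over Event, reader schema v2, writer schema v1:
  tags: list<bool> -> list<bool>, writer optional; from tags
  active: bool -> bool, writer optional; from active
  seq: int64 -> int64, writer optional; from seq
  price: float64 -> float64, writer required; from price
  rating: float64 -> float64, writer optional; from rating
  writer height: unknown to reader
  => no violations; backward on Event: COMPATIBLE
migrating the Event value to v1:
  tags := [false]
  active := false
  height := null (absent, optional -> null)
  seq := 250
  price := 0.25
  rating := 0.25
  => decoded: {"tags": [false], "active": false, "height": null, "seq": 250, "price": 0.25, "rating": 0.25}
diffs on Event not affecting the asked answer:
  removed field height from record Event (its key "height" joins the reserved list) -> inert for the asked Event verdict: nothing fires
  field active in record Event: optional changed to required -> inert for the asked Event verdict: nothing fires

backward: COMPATIBLE []; decoded: {"tags": [false], "active": false, "height": null, "seq": 250, "price": 0.25, "rating": 0.25}


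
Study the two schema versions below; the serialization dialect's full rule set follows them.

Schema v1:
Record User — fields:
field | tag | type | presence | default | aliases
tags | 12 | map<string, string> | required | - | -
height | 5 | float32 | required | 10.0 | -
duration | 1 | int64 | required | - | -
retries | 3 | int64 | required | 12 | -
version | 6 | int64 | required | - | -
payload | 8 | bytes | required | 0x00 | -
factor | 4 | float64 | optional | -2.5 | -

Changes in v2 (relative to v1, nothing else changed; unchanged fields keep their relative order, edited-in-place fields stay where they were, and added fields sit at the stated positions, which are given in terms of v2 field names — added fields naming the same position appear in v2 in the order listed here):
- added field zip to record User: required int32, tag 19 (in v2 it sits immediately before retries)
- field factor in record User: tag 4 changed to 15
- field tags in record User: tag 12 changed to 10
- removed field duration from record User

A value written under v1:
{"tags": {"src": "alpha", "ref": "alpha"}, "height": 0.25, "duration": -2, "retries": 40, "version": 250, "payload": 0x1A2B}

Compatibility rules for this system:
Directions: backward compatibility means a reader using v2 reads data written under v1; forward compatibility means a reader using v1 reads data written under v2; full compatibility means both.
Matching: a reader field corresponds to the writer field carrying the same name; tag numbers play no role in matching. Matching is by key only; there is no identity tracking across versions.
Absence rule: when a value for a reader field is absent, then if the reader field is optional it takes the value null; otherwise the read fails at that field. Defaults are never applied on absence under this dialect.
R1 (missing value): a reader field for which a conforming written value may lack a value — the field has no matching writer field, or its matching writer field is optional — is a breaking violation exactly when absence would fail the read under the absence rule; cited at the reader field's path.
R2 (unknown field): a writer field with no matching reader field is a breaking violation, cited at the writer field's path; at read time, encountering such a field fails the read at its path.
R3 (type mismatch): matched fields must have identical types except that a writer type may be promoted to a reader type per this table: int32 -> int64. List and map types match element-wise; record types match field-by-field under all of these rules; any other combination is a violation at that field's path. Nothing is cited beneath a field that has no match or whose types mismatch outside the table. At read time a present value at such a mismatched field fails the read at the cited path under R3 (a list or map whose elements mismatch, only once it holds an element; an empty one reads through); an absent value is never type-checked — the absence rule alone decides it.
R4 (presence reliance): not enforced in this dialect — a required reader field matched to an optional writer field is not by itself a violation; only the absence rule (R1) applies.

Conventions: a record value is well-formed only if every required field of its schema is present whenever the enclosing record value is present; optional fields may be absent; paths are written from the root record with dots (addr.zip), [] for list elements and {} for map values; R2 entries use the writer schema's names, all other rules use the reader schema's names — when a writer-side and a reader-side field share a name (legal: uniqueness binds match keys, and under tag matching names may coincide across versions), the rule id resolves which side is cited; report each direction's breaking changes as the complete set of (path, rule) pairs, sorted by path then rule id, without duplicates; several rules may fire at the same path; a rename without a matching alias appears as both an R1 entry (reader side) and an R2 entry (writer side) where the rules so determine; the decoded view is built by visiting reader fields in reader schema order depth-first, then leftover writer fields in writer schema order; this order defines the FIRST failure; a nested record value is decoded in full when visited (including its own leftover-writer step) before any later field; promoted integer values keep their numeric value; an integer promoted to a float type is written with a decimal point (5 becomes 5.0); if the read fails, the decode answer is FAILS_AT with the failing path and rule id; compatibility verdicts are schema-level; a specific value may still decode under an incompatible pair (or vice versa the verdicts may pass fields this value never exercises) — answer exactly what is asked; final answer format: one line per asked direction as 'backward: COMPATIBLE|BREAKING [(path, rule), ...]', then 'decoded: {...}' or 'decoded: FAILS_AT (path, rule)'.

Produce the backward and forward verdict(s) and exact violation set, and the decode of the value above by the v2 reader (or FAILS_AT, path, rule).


each type pair in User: writer, then reader
backward for User (reader v2, writer v1):
  tags: paired with writer tags (map<string, string> -> map<string, string>; writer required)
  height: paired with writer height (float32 -> float32; writer required)
  zip: no writer-side match
  retries: paired with writer retries (int64 -> int64; writer required)
  version: paired with writer version (int64 -> int64; writer required)
  payload: paired with writer payload (bytes -> bytes; writer required)
  factor: paired with writer factor (float64 -> float64; writer optional)
  duration (writer side), unknown to reader
  violation R2 at duration
  violation R1 at zip
  => backward verdict for User: BREAKING, 2 violation(s)
forward for User (reader v1, writer v2):
  tags: paired with writer tags (map<string, string> -> map<string, string>; writer required)
  height: paired with writer height (float32 -> float32; writer required)
  duration: no writer-side match
  retries: paired with writer retries (int64 -> int64; writer required)
  version: paired with writer version (int64 -> int64; writer required)
  payload: paired with writer payload (bytes -> bytes; writer required)
  factor: paired with writer factor (float64 -> float64; writer optional)
  zip (writer side), unknown to reader
  violation R1 at duration
  violation R2 at zip
  => forward verdict for User: BREAKING, 2 violation(s)
decode (reader v2):
  tags := {"src": "alpha", "ref": "alpha"}
  height := 0.25
  read fails at zip under R1 (no fill)
  => FAILS_AT (zip, R1)

backward: BREAKING [(duration, R2), (zip, R1)]; forward: BREAKING [(duration, R1), (zip, R2)]; decoded: FAILS_AT (zip, R1)


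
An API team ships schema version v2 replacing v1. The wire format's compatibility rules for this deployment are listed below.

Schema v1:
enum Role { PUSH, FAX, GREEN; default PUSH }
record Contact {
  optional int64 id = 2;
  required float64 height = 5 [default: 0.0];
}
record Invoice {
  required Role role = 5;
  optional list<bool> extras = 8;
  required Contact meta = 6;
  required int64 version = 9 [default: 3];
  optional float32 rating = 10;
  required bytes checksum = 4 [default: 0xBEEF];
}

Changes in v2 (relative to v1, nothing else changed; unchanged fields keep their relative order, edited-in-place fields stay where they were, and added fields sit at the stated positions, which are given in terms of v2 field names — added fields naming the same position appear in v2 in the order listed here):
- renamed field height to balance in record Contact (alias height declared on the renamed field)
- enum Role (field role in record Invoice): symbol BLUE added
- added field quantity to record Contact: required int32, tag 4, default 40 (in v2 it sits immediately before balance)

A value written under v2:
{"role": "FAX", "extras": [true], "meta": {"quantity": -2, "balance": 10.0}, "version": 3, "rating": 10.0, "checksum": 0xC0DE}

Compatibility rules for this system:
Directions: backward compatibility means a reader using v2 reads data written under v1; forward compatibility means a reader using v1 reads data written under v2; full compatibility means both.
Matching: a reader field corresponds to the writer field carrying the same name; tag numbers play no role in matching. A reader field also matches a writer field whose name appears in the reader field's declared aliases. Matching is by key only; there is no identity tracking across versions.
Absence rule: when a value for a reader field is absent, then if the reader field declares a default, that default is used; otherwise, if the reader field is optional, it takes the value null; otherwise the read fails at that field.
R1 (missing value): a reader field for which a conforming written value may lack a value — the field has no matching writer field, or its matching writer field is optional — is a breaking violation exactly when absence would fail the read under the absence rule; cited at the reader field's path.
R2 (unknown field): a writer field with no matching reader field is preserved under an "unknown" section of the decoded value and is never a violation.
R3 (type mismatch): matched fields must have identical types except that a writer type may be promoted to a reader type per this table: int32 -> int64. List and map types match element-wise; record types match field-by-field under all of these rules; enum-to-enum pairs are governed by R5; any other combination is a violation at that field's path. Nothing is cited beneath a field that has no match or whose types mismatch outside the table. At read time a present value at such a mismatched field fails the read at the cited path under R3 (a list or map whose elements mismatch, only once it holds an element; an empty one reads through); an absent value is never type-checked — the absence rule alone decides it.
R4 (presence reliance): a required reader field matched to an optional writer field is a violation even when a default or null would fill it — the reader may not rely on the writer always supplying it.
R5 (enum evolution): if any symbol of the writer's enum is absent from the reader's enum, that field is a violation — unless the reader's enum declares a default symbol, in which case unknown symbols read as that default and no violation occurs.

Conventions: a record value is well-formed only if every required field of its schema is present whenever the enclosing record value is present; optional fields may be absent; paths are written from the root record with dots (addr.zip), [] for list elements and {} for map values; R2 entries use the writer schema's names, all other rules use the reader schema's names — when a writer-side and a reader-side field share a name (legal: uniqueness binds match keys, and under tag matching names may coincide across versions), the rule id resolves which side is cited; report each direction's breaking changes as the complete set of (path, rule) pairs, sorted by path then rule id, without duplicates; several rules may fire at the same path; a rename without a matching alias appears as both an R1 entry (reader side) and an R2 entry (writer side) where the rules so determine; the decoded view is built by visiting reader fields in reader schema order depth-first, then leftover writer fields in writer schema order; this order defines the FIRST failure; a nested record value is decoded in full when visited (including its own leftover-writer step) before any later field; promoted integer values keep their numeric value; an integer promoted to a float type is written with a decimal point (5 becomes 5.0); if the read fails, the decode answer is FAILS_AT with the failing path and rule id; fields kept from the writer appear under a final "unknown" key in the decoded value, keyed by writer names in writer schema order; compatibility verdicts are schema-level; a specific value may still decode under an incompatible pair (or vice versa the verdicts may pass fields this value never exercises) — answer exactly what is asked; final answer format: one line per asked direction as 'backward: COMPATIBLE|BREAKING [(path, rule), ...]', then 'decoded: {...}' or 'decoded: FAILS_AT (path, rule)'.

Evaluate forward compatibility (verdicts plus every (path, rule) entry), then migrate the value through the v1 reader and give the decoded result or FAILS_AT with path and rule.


forward: COMPATIBLE []; decoded: {"role": "FAX", "extras": [true], "meta": {"id": null, "height": 0.0, "unknown": {"quantity": -2, "balance": 10.0}}, "version": 3, "rating": 10.0, "checksum": 0xC0DE}

each type pair in Invoice: writer, then reader
forward pass over Invoice, reader schema v1, writer schema v2:
  Role -> Role, writer required: role aligns to role
  list<bool> -> list<bool>, writer optional: extras aligns to extras
  Contact -> Contact, writer required: meta aligns to meta
  int64 -> int64, writer required: version aligns to version
  float32 -> float32, writer optional: rating aligns to rating
  bytes -> bytes, writer required: checksum aligns to checksum
  int64 -> int64, writer optional: meta.id aligns to meta.id
  no writer field matches reader meta.height
  meta.quantity (writer side), unknown to reader
  meta.balance (writer side), unknown to reader
  => no violations; forward on Invoice: COMPATIBLE
decode walk for Invoice under reader schema v1:
  role := "FAX"
  extras := [true]
  meta.id := null (missing; optional => null)
  meta.height := 0.0 (missing; default applied)
  writer meta.quantity: kept under "unknown"
  writer meta.balance: kept under "unknown"
  version := 3
  rating := 10.0
  checksum := 0xC0DE
  => decoded: {"role": "FAX", "extras": [true], "meta": {"id": null, "height": 0.0, "unknown": {"quantity": -2, "balance": 10.0}}, "version": 3, "rating": 10.0, "checksum": 0xC0DE}
the other Invoice changes do not affect what is asked:
  enum Role (field role in record Invoice): symbol BLUE added -> inert for the asked Invoice verdict: nothing fires


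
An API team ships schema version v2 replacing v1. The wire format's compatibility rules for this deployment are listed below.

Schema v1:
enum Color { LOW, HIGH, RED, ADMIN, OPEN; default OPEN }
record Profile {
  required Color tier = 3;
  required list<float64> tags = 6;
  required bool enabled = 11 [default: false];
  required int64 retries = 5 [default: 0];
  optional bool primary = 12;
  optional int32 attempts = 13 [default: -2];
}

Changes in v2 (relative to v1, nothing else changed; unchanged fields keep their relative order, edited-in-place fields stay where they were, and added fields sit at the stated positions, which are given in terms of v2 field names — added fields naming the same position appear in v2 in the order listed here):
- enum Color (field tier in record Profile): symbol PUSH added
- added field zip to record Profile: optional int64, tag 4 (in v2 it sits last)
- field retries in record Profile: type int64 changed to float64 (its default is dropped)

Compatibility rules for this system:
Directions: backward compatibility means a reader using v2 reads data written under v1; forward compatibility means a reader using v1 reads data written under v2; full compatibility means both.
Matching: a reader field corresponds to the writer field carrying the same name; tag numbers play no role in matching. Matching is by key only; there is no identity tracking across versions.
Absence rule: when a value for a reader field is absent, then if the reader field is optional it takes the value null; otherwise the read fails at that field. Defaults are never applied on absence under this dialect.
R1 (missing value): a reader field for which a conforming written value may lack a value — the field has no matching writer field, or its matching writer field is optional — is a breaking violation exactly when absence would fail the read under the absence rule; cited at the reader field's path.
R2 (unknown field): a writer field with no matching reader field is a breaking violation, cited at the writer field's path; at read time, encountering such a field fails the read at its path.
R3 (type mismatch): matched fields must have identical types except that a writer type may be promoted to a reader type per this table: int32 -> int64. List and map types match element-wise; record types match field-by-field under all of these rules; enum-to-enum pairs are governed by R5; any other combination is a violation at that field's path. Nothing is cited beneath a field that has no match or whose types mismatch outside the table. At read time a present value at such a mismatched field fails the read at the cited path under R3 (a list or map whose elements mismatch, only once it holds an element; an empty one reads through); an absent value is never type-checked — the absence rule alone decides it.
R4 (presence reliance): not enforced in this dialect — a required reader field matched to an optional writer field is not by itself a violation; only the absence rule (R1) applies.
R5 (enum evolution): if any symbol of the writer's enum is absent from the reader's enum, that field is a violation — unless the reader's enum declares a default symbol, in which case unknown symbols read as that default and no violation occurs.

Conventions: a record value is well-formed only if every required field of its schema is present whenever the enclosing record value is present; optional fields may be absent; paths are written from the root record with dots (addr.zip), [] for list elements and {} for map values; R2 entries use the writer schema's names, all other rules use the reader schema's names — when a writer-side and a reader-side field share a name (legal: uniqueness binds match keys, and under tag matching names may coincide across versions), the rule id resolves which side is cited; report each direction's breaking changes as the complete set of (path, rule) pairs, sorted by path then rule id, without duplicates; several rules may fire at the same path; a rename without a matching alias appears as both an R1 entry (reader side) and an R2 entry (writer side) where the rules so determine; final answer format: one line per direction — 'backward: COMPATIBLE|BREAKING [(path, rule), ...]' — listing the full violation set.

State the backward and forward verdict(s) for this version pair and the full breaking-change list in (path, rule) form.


backward: BREAKING [(retries, R3)]; forward: BREAKING [(retries, R3), (zip, R2)]

in Profile below, arrows point writer -> reader
backward on Profile — v2 reading data written by v1:
  Color -> Color, writer required: tier aligns to tier
  list<float64> -> list<float64>, writer required: tags aligns to tags
  bool -> bool, writer required: enabled aligns to enabled
  int64 -> float64, writer required: retries aligns to retries
  bool -> bool, writer optional: primary aligns to primary
  int32 -> int32, writer optional: attempts aligns to attempts
  zip: no writer-side match
  R3 fires at retries
  => 1 violation(s): backward is BREAKING for Profile
forward on Profile — v1 reading data written by v2:
  Color -> Color, writer required: tier aligns to tier
  list<float64> -> list<float64>, writer required: tags aligns to tags
  bool -> bool, writer required: enabled aligns to enabled
  float64 -> int64, writer required: retries aligns to retries
  bool -> bool, writer optional: primary aligns to primary
  int32 -> int32, writer optional: attempts aligns to attempts
  leftover writer field: zip
  R3 fires at retries
  R2 fires at zip
  => 2 violation(s): forward is BREAKING for Profile
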